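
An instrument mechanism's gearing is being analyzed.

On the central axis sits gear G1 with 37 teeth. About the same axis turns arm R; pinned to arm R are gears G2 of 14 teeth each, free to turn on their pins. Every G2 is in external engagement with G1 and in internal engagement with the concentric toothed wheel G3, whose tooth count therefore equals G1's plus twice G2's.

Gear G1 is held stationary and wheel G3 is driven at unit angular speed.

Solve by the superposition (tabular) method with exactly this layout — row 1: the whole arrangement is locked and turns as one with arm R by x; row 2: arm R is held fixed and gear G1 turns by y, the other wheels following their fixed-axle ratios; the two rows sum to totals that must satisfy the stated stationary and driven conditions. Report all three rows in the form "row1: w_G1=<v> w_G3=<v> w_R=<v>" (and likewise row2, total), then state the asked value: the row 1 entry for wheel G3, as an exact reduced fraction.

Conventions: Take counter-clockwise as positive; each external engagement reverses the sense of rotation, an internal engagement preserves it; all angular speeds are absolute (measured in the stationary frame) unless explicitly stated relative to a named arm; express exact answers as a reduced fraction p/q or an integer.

row1: w_G1=65/102 w_G3=65/102 w_R=65/102
row2: w_G1=-65/102 w_G3=37/102 w_R=0
total: w_G1=0 w_G3=1 w_R=65/102
asked value: 65/102

topology: planetary set — G1 37T / G2 14T / G3 65T, arm = carrier (Willis)
superposition row 1 [locked train]: every member turns x
superposition row 2 [arm held]: sun y, ring −(37/65)·y, arm 0
boundary: total ω_sun = x + y = 0 and total ω_ring = x − (37/65)·y = 1  ⇒  y = -65/102, x = 65/102
row 2 ring = −(37/65)·(-65/102) = 37/102
totals (row 1 + row 2): sun 65/102 + (-65/102) = 0, ring 65/102 + 37/102 = 1, arm 65/102 + 0 = 65/102
asked cell (row1, ring) = 65/102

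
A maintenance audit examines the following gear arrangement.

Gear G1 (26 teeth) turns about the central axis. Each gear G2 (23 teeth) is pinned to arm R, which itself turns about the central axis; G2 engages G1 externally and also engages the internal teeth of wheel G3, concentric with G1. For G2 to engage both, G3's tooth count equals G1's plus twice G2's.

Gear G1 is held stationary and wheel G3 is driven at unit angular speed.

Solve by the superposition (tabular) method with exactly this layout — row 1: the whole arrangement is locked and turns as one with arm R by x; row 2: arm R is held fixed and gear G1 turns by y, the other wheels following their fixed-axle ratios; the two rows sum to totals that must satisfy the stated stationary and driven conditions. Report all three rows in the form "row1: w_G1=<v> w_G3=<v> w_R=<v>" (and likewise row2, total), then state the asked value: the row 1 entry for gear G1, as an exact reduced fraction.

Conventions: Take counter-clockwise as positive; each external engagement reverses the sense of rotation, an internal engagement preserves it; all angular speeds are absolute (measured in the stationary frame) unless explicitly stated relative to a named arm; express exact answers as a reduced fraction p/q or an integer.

row1: w_G1=36/49 w_G3=36/49 w_R=36/49
row2: w_G1=-36/49 w_G3=13/49 w_R=0
total: w_G1=0 w_G3=1 w_R=36/49
asked value: 36/49

planetary set (26T centre, 23T on arm, 72T internal) — Willis relation
row 1 (train locked, turned with arm): all members turn x
superposition row 2 [arm held]: sun y, ring −(26/72)·y, arm 0
boundary: total ω_sun = x + y = 0 and total ω_ring = x − (26/72)·y = 1  ⇒  y = -36/49, x = 36/49
row 2 ring = −(26/72)·(-36/49) = 13/49
totals (row 1 + row 2): sun 36/49 + (-36/49) = 0, ring 36/49 + 13/49 = 1, arm 36/49 + 0 = 36/49
asked cell (row1, sun) = 36/49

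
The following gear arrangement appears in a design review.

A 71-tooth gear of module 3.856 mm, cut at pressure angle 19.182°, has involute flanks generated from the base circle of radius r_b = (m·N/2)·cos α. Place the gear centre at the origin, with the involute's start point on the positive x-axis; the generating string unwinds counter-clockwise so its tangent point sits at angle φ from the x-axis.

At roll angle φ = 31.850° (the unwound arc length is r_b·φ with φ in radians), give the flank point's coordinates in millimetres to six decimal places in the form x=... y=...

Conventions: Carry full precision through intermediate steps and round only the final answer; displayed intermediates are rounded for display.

recognized (one wheel, involute flank): single-mesh tooth geometry, m = 3.856, N = 71
pitch radius r_p = m·N/2 = 3.856·71/2 = 136.888000
base radius r_b = r_p·cos α = 136.888000·cos 19.182° = 129.287929
roll angle φ = 31.850° = 0.55588737 rad
x = r_b·(cos φ + φ·sin φ) = 147.746723
y = r_b·(sin φ − φ·cos φ) = 7.176574

x=147.746723 y=7.176574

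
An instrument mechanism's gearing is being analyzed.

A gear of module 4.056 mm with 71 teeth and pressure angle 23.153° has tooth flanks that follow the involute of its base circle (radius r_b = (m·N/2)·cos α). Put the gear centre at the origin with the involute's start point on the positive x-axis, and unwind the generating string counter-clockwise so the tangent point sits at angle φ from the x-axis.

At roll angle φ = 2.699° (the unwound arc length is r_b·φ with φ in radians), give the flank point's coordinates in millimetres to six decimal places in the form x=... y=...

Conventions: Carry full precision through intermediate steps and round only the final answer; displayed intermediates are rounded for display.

class = single-mesh tooth geometry [base-circle involute, m = 4.056, 71T]
pitch radius r_p = m·N/2 = 4.056·71/2 = 143.988000
base radius r_b = r_p·cos α = 143.988000·cos 23.153° = 132.390945
roll angle φ = 2.699° = 0.04710644 rad
x = r_b·(cos φ + φ·sin φ) = 132.537752
y = r_b·(sin φ − φ·cos φ) = 0.004612

x=132.537752 y=0.004612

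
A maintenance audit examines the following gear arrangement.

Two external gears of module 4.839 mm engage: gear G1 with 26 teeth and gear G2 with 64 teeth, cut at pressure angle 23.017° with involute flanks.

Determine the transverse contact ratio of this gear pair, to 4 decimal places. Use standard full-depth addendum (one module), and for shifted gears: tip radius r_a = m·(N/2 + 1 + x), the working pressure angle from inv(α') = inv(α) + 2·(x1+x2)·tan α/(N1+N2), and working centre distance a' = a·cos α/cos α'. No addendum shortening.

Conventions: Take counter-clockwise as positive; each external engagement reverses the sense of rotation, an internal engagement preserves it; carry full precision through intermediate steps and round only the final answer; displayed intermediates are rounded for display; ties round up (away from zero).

1.5765

recognized (one external pair, fixed centres): single-mesh tooth geometry, m = 4.839, N1 = 26, N2 = 64
base radii: r_b1 = 57.898903, r_b2 = 142.520377
tip radii: r_a1 = 67.746000, r_a2 = 159.687000
no profile shift: α' = α, a' = a
action lengths: √(r_a1²−r_b1²) = 35.174387, √(r_a2²−r_b2²) = 72.026939
base pitch p_b = π·m·cos α = 13.991905
CR = (35.174387 + 72.026939 − 217.755000·sin 23.01700°)/13.991905 = 1.576497
contact ratio ≈ 1.5765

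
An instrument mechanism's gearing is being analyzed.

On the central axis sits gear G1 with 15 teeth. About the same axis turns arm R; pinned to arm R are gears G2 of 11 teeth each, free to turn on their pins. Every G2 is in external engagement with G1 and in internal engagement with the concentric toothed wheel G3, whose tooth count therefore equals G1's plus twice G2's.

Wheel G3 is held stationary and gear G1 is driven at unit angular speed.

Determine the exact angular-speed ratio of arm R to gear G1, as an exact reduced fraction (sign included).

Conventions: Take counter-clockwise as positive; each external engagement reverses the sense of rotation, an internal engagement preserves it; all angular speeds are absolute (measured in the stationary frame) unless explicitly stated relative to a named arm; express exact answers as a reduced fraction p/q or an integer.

class = planetary set [G3 = 15+2·11 = 37; Willis about the carrier]
ring teeth: 15 + 2·11 = 37
15(ω_sun−ω_arm) = −37(ω_ring−ω_arm),  ω_ring = 0, ω_sun = 1
15(1−ω_arm) = −37(0−ω_arm)  ⇒  52·ω_arm = 15  ⇒  ω_arm = 15/52
ω_out/ω_in = 15/52

15/52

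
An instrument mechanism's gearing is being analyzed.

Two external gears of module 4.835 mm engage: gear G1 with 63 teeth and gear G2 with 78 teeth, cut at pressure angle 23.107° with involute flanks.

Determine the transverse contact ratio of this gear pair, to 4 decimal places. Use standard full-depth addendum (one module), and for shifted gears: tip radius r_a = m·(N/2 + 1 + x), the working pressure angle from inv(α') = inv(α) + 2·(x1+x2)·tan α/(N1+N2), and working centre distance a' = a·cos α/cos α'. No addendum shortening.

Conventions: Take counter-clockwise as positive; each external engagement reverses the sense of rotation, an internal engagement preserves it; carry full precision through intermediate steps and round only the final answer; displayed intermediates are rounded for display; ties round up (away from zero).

1.6461

single-mesh involute tooth geometry (63T engaging 78T at module 4.835)
base radii: r_b1 = 140.083812, r_b2 = 173.437101
tip radii: r_a1 = 157.137500, r_a2 = 193.400000
no profile shift: α' = α, a' = a
action lengths: √(r_a1²−r_b1²) = 71.194940, √(r_a2²−r_b2²) = 85.575300
base pitch p_b = π·m·cos α = 13.970993
CR = (71.194940 + 85.575300 − 340.867500·sin 23.10700°)/13.970993 = 1.646051
contact ratio ≈ 1.6461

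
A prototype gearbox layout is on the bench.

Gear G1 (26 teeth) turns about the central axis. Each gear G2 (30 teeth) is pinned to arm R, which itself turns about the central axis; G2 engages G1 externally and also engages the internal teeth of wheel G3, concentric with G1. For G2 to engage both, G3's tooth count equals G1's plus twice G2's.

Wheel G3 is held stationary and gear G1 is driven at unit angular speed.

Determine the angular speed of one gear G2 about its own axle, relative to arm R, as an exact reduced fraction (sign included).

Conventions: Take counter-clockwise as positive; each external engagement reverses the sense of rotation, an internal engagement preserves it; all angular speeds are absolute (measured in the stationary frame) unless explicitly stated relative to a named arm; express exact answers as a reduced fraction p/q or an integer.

-559/840

class = planetary set [G3 = 26+2·30 = 86; Willis about the carrier]
ring teeth: 26 + 2·30 = 86
26(ω_sun−ω_arm) = −86(ω_ring−ω_arm),  ω_ring = 0, ω_sun = 1
26(1−ω_arm) = −86(0−ω_arm)  ⇒  112·ω_arm = 26  ⇒  ω_arm = 13/56
sun–planet mesh: 26·(1−13/56) = −30·(ω_p−ω_arm)  ⇒  ω_p−ω_arm = -559/840
exact speed ratio = -559/840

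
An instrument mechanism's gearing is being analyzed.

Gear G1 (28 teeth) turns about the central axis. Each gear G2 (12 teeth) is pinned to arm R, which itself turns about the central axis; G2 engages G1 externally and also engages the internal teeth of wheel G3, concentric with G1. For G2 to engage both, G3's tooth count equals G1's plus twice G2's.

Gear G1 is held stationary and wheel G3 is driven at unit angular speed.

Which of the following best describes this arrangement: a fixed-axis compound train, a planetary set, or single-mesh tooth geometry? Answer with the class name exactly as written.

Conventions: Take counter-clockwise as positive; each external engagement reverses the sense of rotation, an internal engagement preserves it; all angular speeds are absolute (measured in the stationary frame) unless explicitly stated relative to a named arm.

topology: planetary set — G1 28T / G2 12T / G3 52T, arm = carrier (Willis)
classification: planetary set

planetary set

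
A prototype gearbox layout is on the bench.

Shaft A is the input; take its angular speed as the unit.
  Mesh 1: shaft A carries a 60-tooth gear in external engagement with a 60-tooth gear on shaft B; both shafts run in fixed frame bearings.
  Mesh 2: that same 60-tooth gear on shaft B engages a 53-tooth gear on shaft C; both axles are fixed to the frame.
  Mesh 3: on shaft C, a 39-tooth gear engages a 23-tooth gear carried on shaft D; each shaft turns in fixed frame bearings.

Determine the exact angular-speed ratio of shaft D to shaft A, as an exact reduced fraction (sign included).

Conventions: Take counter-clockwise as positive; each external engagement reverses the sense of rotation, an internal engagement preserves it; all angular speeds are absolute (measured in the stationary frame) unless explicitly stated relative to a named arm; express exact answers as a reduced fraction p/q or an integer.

-2340/1219

class = fixed-axis compound train [3 meshes; 3 ratios multiply, 3 sense flips]
mesh 1 [60T→60T]: running ratio 1, sense −
mesh 2 [60T→53T]: running ratio 60/53, sense +
mesh 3 [39T→23T]: running ratio 2340/1219, sense −
ω_out/ω_in = -2340/1219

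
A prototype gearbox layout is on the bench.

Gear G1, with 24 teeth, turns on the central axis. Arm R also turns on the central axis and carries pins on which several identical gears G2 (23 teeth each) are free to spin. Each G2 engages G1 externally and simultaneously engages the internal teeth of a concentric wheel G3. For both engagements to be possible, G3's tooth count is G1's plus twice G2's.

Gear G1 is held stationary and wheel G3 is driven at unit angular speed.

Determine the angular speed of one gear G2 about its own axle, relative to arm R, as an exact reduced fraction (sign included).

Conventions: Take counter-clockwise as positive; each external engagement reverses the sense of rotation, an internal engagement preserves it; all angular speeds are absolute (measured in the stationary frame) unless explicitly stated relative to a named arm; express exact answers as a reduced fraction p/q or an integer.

840/1081

recognized (axles ride arm R): planetary set, 24/23/70 teeth
ring teeth: 24 + 2·23 = 70
24(ω_sun−ω_arm) = −70(ω_ring−ω_arm),  ω_sun = 0, ω_ring = 1
24(0−ω_arm) = −70(1−ω_arm)  ⇒  94·ω_arm = 70  ⇒  ω_arm = 35/47
sun–planet mesh: 24·(0−35/47) = −23·(ω_p−ω_arm)  ⇒  ω_p−ω_arm = 840/1081
exact speed ratio = 840/1081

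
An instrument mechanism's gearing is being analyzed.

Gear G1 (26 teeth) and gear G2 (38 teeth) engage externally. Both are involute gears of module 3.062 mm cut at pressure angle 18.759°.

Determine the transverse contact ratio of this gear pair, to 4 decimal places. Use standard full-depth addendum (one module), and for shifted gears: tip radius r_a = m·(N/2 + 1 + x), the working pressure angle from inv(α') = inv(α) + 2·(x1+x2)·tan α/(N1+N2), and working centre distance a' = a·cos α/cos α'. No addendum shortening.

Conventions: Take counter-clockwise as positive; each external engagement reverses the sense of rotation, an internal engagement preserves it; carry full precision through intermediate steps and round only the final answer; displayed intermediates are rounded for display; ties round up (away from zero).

1.7196

topology: single-mesh involute geometry — m = 3.062, 26T/38T pair
base radii: r_b1 = 37.691490, r_b2 = 55.087563
tip radii: r_a1 = 42.868000, r_a2 = 61.240000
no profile shift: α' = α, a' = a
action lengths: √(r_a1²−r_b1²) = 20.420993, √(r_a2²−r_b2²) = 26.752533
base pitch p_b = π·m·cos α = 9.108562
CR = (20.420993 + 26.752533 − 97.984000·sin 18.75900°)/9.108562 = 1.719594
contact ratio ≈ 1.7196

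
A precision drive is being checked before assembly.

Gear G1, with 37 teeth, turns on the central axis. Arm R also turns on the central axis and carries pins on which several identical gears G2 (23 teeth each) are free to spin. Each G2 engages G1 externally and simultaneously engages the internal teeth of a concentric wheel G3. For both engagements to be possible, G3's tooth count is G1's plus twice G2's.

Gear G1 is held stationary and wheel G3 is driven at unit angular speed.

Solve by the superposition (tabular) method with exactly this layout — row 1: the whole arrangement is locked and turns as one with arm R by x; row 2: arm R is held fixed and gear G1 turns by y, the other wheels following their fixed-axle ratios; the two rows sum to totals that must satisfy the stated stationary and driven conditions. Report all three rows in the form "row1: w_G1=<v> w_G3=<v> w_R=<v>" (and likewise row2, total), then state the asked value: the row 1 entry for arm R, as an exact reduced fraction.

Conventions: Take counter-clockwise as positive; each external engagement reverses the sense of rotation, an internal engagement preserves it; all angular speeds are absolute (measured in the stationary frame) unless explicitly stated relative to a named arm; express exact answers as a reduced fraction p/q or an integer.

topology: planetary set — G1 37T / G2 23T / G3 83T, arm = carrier (Willis)
row 1: whole set turns with the arm by x
row 2 — arm fixed, fixed-axis ratios: sun y, ring −(37/83)·y, arm 0
boundary: total ω_sun = x + y = 0 and total ω_ring = x − (37/83)·y = 1  ⇒  y = -83/120, x = 83/120
row 2 ring = −(37/83)·(-83/120) = 37/120
totals (row 1 + row 2): sun 83/120 + (-83/120) = 0, ring 83/120 + 37/120 = 1, arm 83/120 + 0 = 83/120
asked cell (row1, arm) = 83/120

row1: w_G1=83/120 w_G3=83/120 w_R=83/120
row2: w_G1=-83/120 w_G3=37/120 w_R=0
total: w_G1=0 w_G3=1 w_R=83/120
asked value: 83/120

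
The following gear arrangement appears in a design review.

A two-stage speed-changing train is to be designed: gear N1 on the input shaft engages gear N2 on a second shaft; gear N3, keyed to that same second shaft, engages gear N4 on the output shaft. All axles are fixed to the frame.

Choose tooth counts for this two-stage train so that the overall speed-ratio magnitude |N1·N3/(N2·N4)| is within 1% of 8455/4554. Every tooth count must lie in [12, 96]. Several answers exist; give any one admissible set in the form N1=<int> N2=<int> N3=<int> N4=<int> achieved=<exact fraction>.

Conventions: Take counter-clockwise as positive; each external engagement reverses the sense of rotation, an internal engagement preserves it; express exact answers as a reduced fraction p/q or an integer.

design class (target 8455/4554): fixed-axis compound train
target = 8455/4554 in lowest terms: an exact hit needs N1·N3 = k·8455 and N2·N4 = k·4554 for one integer k, every count in [12, 96]; additionally prefer no 1:1 stage (N1 ≠ N2, N3 ≠ N4)
k = 1: N1·N3 = 8455 = 89·95, N2·N4 = 4554 = 66·69
achieved = 89·95/(66·69) = 8455/4554; |achieved − target| = 0 ≤ 1691/91080 ✓

N1=89 N2=66 N3=95 N4=69 achieved=8455/4554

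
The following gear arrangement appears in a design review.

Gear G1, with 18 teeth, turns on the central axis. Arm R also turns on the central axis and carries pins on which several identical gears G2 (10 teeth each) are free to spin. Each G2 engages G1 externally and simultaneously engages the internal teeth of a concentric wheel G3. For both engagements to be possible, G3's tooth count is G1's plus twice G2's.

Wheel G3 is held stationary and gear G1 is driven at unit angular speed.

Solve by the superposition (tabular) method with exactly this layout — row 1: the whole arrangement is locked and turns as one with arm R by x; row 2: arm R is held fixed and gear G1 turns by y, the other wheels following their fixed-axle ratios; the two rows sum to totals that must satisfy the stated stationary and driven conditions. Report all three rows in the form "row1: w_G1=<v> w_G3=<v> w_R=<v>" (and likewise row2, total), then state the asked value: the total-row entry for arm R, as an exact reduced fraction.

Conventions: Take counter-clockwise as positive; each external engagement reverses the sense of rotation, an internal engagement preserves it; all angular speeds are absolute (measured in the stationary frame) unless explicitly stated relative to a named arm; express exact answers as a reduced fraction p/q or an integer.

row1: w_G1=9/28 w_G3=9/28 w_R=9/28
row2: w_G1=19/28 w_G3=-9/28 w_R=0
total: w_G1=1 w_G3=0 w_R=9/28
asked value: 9/28

planetary set (18T centre, 10T on arm, 38T internal) — Willis relation
row 1 — lock + rotate with arm: ω_sun = ω_ring = ω_arm = x
superposition row 2 [arm held]: sun y, ring −(18/38)·y, arm 0
boundary: total ω_ring = x − (18/38)·y = 0 and total ω_sun = x + y = 1  ⇒  y = 19/28, x = 9/28
row 2 ring = −(18/38)·19/28 = -9/28
totals (row 1 + row 2): sun 9/28 + 19/28 = 1, ring 9/28 + (-9/28) = 0, arm 9/28 + 0 = 9/28
asked cell (total, arm) = 9/28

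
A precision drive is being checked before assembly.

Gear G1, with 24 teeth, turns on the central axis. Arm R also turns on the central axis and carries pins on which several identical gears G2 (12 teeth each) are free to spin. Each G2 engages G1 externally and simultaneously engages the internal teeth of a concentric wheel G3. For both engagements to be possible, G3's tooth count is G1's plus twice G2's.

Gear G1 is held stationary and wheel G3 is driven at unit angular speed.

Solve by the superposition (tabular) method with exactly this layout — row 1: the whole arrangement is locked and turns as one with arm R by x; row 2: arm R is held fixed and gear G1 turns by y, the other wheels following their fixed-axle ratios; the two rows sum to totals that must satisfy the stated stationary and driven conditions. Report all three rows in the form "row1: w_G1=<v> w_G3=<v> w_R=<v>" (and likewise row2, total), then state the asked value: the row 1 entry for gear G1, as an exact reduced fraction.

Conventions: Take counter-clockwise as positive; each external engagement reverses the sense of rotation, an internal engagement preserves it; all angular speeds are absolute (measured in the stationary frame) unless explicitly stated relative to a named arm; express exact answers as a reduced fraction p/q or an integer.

row1: w_G1=2/3 w_G3=2/3 w_R=2/3
row2: w_G1=-2/3 w_G3=1/3 w_R=0
total: w_G1=0 w_G3=1 w_R=2/3
asked value: 2/3

recognized (axles ride arm R): planetary set, 24/12/48 teeth
row 1: whole set turns with the arm by x
row 2 — arm fixed, fixed-axis ratios: sun y, ring −(24/48)·y, arm 0
boundary: total ω_sun = x + y = 0 and total ω_ring = x − (24/48)·y = 1  ⇒  y = -2/3, x = 2/3
row 2 ring = −(24/48)·(-2/3) = 1/3
totals (row 1 + row 2): sun 2/3 + (-2/3) = 0, ring 2/3 + 1/3 = 1, arm 2/3 + 0 = 2/3
asked cell (row1, sun) = 2/3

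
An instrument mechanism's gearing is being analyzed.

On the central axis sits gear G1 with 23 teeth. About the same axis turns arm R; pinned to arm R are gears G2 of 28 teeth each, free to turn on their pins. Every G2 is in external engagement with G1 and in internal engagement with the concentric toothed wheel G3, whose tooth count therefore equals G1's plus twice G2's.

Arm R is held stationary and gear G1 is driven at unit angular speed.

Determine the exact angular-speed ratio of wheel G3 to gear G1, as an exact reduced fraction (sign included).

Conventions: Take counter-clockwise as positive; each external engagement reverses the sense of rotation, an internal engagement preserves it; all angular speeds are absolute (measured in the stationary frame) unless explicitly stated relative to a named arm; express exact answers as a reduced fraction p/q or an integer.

planetary set (23T centre, 28T on arm, 79T internal) — Willis relation
ring teeth: 23 + 2·28 = 79
23(ω_sun−ω_arm) = −79(ω_ring−ω_arm),  ω_arm = 0, ω_sun = 1
ω_ring = 0 − (23/79)(1−0) = -23/79
ω_out/ω_in = -23/79

-23/79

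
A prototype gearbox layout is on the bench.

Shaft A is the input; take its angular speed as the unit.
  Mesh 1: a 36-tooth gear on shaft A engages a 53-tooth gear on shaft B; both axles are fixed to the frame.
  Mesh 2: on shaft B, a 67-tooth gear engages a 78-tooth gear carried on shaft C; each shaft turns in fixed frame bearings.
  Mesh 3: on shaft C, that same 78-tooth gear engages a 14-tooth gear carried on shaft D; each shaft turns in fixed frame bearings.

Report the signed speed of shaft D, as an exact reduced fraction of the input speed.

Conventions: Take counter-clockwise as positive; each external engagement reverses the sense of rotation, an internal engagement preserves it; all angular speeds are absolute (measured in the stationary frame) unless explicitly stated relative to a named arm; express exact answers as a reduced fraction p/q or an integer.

-1206/371

3-mesh fixed-axis compound train (all bearings frame-fixed)
mesh 1 [36T→53T]: |ω|/ω_in = 1×36/53 = 36/53, sense flips to −
mesh 2 [67T→78T]: |ω|/ω_in = (36/53)×67/78 = 402/689, sense flips to +
mesh 3 [78T→14T]: |ω|/ω_in = (402/689)×78/14 = 1206/371, sense flips to −
signed output speed (× input speed) = -1206/371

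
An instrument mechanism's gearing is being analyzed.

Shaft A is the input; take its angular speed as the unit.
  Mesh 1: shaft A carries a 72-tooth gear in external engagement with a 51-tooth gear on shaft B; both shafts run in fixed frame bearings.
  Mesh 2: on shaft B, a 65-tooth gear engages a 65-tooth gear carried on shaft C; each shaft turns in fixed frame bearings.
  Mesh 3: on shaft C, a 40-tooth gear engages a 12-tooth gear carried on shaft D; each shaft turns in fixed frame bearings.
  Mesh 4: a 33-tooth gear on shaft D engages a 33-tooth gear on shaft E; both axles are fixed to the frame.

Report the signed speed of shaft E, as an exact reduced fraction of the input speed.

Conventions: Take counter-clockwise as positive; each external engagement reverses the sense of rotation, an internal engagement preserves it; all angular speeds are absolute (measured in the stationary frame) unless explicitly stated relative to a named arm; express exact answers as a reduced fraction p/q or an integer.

80/17

4-mesh fixed-axis compound train (all bearings frame-fixed)
mesh 1 [72T→51T]: |ω|/ω_in = 1×72/51 = 24/17, sense flips to −
mesh 2 [65T→65T]: |ω|/ω_in = (24/17)×65/65 = 24/17, sense flips to +
mesh 3 [40T→12T]: |ω|/ω_in = (24/17)×40/12 = 80/17, sense flips to −
mesh 4 [33T→33T]: |ω|/ω_in = (80/17)×33/33 = 80/17, sense flips to +
signed output speed (× input speed) = 80/17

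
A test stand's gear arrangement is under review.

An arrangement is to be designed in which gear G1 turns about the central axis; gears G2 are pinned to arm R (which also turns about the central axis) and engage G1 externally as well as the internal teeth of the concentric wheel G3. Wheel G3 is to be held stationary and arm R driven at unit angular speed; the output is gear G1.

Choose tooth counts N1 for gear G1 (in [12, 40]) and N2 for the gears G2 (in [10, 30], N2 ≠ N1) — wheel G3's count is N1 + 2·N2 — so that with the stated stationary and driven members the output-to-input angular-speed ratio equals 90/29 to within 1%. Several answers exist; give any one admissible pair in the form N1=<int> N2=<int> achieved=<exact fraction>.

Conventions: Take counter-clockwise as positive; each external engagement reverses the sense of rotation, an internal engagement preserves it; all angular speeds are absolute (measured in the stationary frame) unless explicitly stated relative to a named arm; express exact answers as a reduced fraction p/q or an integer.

planetary set to be sized for 90/29 (Willis relation)
Willis with ω_ring = 0: ω_sun/ω_arm = (N1+N3)/N1; set equal to 90/29  ⇒  N3/N1 = 90/29 − 1 = 61/29
N3 = N1 + 2·N2  ⇒  N2/N1 = (N3/N1 − 1)/2 = (61/29 − 1)/2 = 16/29
smallest multiple with N1 ≥ 12 and N2 ≥ 10: k = 1  ⇒  N1 = 1·29 = 29, N2 = 1·16 = 16 (N1 ≤ 40, N2 ≤ 30, N2 ≠ N1 ✓), N3 = 29 + 2·16 = 61
check: (N1+N3)/N1 with N1 = 29, N3 = 61 gives 90/29; |achieved − target| = 0 ≤ 9/290 ✓

N1=29 N2=16 achieved=90/29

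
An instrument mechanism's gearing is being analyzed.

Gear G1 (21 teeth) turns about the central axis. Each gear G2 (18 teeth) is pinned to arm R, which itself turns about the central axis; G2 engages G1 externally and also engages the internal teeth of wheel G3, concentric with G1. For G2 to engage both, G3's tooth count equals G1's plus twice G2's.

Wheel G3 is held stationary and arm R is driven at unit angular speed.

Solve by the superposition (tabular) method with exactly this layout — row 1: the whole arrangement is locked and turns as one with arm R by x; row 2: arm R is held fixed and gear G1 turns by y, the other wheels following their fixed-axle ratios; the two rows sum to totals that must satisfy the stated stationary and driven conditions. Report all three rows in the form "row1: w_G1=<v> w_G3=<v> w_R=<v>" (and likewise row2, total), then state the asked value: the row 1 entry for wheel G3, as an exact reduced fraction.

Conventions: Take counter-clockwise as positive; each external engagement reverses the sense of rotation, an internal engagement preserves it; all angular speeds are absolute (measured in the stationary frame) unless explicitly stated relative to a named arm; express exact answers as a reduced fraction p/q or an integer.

row1: w_G1=1 w_G3=1 w_R=1
row2: w_G1=19/7 w_G3=-1 w_R=0
total: w_G1=26/7 w_G3=0 w_R=1
asked value: 1

planetary set (21T centre, 18T on arm, 57T internal) — Willis relation
superposition row 1 [locked train]: every member turns x
superposition row 2 [arm held]: sun y, ring −(21/57)·y, arm 0
boundary: total ω_ring = x − (21/57)·y = 0 and total ω_arm = x = 1  ⇒  y = 19/7, x = 1
row 2 ring = −(21/57)·19/7 = -1
totals (row 1 + row 2): sun 1 + 19/7 = 26/7, ring 1 + (-1) = 0, arm 1 + 0 = 1
asked cell (row1, ring) = 1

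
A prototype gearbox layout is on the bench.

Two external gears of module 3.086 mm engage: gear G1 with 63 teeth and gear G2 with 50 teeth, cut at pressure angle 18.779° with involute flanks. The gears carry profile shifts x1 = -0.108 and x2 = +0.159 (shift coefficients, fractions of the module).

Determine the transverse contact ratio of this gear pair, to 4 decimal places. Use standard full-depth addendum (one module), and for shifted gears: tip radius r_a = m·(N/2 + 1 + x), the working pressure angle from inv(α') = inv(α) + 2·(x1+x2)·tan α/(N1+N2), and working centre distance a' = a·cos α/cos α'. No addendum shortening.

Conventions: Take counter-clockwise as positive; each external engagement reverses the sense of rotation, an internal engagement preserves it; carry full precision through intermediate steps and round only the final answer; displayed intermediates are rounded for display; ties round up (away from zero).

recognized (one external pair, fixed centres): single-mesh tooth geometry, m = 3.086, N1 = 63, N2 = 50
base radii: r_b1 = 92.034304, r_b2 = 73.043098
tip radii: r_a1 = 99.961712, r_a2 = 80.726674
inv(α') = inv(18.779°) + 2·(-0.108+0.159)·tan α/(63+50) = 0.01257036  ⇒  α' = 18.92980°
a' = a·cos α / cos α' = 174.3590·cos 18.779°/cos 18.92980° = 174.515778
action lengths: √(r_a1²−r_b1²) = 39.013213, √(r_a2²−r_b2²) = 34.372979
base pitch p_b = π·m·cos α = 9.178866
CR = (39.013213 + 34.372979 − 174.515778·sin 18.92980°)/9.178866 = 1.827201
contact ratio ≈ 1.8272

1.8272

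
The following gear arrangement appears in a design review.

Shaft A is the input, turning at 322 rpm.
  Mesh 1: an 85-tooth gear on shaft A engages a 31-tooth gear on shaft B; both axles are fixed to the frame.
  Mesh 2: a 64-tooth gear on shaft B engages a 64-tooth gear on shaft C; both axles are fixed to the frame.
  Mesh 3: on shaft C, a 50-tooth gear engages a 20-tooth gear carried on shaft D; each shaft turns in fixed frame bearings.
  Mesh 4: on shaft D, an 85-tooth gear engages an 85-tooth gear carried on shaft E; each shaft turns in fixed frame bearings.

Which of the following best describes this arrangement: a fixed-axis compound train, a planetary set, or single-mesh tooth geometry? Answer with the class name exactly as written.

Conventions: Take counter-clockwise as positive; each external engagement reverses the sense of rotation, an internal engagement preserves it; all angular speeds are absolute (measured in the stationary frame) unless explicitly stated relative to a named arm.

topology: fixed-axis compound train — 4 meshes, A→E
classification: fixed-axis compound train

fixed-axis compound train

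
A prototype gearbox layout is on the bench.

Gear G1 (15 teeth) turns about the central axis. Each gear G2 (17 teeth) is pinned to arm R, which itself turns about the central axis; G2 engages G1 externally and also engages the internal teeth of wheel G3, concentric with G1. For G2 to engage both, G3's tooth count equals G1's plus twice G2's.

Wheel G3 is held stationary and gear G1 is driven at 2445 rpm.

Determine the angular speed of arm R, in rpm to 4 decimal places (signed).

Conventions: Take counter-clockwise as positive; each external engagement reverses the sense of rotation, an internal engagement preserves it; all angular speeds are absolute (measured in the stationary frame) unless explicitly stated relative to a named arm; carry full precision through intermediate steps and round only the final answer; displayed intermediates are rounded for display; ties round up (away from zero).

+573.0469 rpm

topology: planetary set — G1 15T / G2 17T / G3 49T, arm = carrier (Willis)
normalise by the input: solve with ω_sun = 1, then scale by 2445 rpm
ring teeth: 15 + 2·17 = 49
15(ω_sun−ω_arm) = −49(ω_ring−ω_arm),  ω_ring = 0, ω_sun = 1
15(1−ω_arm) = −49(0−ω_arm)  ⇒  64·ω_arm = 15  ⇒  ω_arm = 15/64
scale: ω_arm = 15/64 × 2445 rpm = +573.0469 rpm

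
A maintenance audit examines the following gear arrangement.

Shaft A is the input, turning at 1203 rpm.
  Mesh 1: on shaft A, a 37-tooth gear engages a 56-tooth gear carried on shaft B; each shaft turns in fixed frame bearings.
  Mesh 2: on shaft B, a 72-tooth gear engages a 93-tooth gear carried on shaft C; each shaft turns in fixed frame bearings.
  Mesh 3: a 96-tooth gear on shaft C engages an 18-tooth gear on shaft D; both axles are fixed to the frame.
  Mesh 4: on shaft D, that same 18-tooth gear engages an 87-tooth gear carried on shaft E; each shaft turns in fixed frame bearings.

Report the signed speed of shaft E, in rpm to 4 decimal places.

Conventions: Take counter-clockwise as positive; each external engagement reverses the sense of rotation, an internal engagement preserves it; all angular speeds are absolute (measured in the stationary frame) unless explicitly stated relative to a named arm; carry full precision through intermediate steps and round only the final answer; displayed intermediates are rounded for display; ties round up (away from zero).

+679.0173 rpm

recognized (5 fixed axles, 4 meshes): fixed-axis compound train
mesh 1 [37T→56T]: ω = 1203.0000×37/56 = 794.8393 rpm, sense flips to −
mesh 2 [72T→93T]: ω = 794.8393×72/93 = 615.3594 rpm, sense flips to +
mesh 3 [96T→18T]: ω = 615.3594×96/18 = 3281.9171 rpm, sense flips to −
mesh 4 [18T→87T]: ω = 3281.9171×18/87 = 679.0173 rpm, sense flips to +
signed output speed = +679.0173 rpm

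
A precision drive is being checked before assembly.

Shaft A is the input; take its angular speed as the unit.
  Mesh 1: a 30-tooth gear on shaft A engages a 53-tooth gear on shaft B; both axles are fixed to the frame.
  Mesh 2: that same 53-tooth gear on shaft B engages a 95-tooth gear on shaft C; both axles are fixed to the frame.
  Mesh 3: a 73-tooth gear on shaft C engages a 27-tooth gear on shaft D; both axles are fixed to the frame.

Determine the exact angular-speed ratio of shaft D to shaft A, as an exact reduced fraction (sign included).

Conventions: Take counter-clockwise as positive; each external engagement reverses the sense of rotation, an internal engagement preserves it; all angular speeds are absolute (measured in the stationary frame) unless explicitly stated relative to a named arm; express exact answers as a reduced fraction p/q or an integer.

class = fixed-axis compound train [3 meshes; 3 ratios multiply, 3 sense flips]
mesh 1 [30T→53T]: running ratio 30/53, sense −
mesh 2 [53T→95T]: running ratio 6/19, sense +
mesh 3 [73T→27T]: running ratio 146/171, sense −
ω_out/ω_in = -146/171

-146/171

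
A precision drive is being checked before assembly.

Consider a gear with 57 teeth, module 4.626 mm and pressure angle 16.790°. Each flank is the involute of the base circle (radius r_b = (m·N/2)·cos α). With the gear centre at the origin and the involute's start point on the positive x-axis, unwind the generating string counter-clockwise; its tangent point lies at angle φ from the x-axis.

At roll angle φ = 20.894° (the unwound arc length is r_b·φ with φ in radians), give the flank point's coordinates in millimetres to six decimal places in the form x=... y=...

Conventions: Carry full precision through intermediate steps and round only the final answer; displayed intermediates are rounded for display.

class = single-mesh tooth geometry [base-circle involute, m = 4.626, 57T]
pitch radius r_p = m·N/2 = 4.626·57/2 = 131.841000
base radius r_b = r_p·cos α = 131.841000·cos 16.790° = 126.220609
roll angle φ = 20.894° = 0.36466909 rad
x = r_b·(cos φ + φ·sin φ) = 134.336275
y = r_b·(sin φ − φ·cos φ) = 2.013351

x=134.336275 y=2.013351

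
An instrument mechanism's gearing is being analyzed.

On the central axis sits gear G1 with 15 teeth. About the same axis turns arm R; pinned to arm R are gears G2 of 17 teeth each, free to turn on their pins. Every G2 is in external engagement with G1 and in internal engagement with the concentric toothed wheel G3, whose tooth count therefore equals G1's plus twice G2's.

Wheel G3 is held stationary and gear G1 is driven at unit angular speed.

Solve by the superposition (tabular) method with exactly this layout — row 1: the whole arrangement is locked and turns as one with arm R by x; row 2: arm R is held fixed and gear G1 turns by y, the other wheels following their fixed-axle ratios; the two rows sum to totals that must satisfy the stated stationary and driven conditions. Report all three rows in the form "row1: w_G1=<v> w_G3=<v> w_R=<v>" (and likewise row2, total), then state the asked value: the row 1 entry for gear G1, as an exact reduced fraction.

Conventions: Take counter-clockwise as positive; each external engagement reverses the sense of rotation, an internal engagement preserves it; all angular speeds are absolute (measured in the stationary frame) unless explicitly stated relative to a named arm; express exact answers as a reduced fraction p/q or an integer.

class = planetary set [G3 = 15+2·17 = 49; Willis about the carrier]
superposition row 1 [locked train]: every member turns x
row 2 (arm held, sun turns y): ω_ring = −(15/49)·y, ω_arm = 0
boundary: total ω_ring = x − (15/49)·y = 0 and total ω_sun = x + y = 1  ⇒  y = 49/64, x = 15/64
row 2 ring = −(15/49)·49/64 = -15/64
totals (row 1 + row 2): sun 15/64 + 49/64 = 1, ring 15/64 + (-15/64) = 0, arm 15/64 + 0 = 15/64
asked cell (row1, sun) = 15/64

row1: w_G1=15/64 w_G3=15/64 w_R=15/64
row2: w_G1=49/64 w_G3=-15/64 w_R=0
total: w_G1=1 w_G3=0 w_R=15/64
asked value: 15/64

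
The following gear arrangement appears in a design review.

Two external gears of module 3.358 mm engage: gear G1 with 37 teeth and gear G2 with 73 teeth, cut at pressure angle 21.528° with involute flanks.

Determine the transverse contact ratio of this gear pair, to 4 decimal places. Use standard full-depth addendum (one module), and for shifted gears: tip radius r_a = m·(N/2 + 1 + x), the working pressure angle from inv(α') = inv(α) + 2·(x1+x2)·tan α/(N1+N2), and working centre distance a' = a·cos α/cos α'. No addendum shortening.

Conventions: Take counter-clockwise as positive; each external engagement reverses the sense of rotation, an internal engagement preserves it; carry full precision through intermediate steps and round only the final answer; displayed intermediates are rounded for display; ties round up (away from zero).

single-mesh involute tooth geometry (37T engaging 73T at module 3.358)
base radii: r_b1 = 57.789197, r_b2 = 114.016524
tip radii: r_a1 = 65.481000, r_a2 = 125.925000
no profile shift: α' = α, a' = a
action lengths: √(r_a1²−r_b1²) = 30.792370, √(r_a2²−r_b2²) = 53.454073
base pitch p_b = π·m·cos α = 9.813520
CR = (30.792370 + 53.454073 − 184.690000·sin 21.52800°)/9.813520 = 1.678640
contact ratio ≈ 1.6786

1.6786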